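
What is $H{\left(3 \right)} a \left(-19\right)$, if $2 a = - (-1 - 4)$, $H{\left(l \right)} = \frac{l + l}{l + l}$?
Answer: $- \frac{95}{2} \approx -47.5$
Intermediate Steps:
$H{\left(l \right)} = 1$ ($H{\left(l \right)} = \frac{2 l}{2 l} = 2 l \frac{1}{2 l} = 1$)
$a = \frac{5}{2}$ ($a = \frac{\left(-1\right) \left(-1 - 4\right)}{2} = \frac{\left(-1\right) \left(-5\right)}{2} = \frac{1}{2} \cdot 5 = \frac{5}{2} \approx 2.5$)
$H{\left(3 \right)} a \left(-19\right) = 1 \cdot \frac{5}{2} \left(-19\right) = \frac{5}{2} \left(-19\right) = - \frac{95}{2}$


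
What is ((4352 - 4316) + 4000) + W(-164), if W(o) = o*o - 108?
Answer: 30824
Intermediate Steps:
W(o) = -108 + o² (W(o) = o² - 108 = -108 + o²)
((4352 - 4316) + 4000) + W(-164) = ((4352 - 4316) + 4000) + (-108 + (-164)²) = (36 + 4000) + (-108 + 26896) = 4036 + 26788 = 30824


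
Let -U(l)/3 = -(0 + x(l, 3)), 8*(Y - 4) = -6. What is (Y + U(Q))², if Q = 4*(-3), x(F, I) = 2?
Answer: 1369/16 ≈ 85.563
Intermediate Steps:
Y = 13/4 (Y = 4 + (⅛)*(-6) = 4 - ¾ = 13/4 ≈ 3.2500)
Q = -12
U(l) = 6 (U(l) = -(-3)*(0 + 2) = -(-3)*2 = -3*(-2) = 6)
(Y + U(Q))² = (13/4 + 6)² = (37/4)² = 1369/16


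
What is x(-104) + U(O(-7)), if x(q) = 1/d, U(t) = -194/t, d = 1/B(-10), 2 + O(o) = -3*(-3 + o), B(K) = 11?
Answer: 57/14 ≈ 4.0714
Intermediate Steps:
O(o) = 7 - 3*o (O(o) = -2 - 3*(-3 + o) = -2 + (9 - 3*o) = 7 - 3*o)
d = 1/11 ≈ 0.090909
x(q) = 11 (x(q) = 1/(1/11) = 11)
x(-104) + U(O(-7)) = 11 - 194/(7 - 3*(-7)) = 11 - 194/(7 + 21) = 11 - 194/28 = 11 - 194*1/28 = 11 - 97/14 = 57/14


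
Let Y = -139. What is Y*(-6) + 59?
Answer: 893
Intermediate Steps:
Y*(-6) + 59 = -139*(-6) + 59 = 834 + 59 = 893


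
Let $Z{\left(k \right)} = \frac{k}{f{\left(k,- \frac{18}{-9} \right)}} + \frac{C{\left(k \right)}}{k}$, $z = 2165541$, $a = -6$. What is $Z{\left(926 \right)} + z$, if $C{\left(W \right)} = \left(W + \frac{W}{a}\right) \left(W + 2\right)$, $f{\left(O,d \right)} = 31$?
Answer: $\frac{201470011}{93} \approx 2.1663 \cdot 10^{6}$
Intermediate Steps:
$C{\left(W \right)} = \frac{5 W \left(2 + W\right)}{6}$ ($C{\left(W \right)} = \left(W + \frac{W}{-6}\right) \left(W + 2\right) = \left(W + W \left(- \frac{1}{6}\right)\right) \left(2 + W\right) = \left(W - \frac{W}{6}\right) \left(2 + W\right) = \frac{5 W}{6} \left(2 + W\right) = \frac{5 W \left(2 + W\right)}{6}$)
$Z{\left(k \right)} = \frac{5}{3} + \frac{161 k}{186}$ ($Z{\left(k \right)} = \frac{k}{31} + \frac{\frac{5}{6} k \left(2 + k\right)}{k} = k \frac{1}{31} + \left(\frac{5}{3} + \frac{5 k}{6}\right) = \frac{k}{31} + \left(\frac{5}{3} + \frac{5 k}{6}\right) = \frac{5}{3} + \frac{161 k}{186}$)
$Z{\left(926 \right)} + z = \left(\frac{5}{3} + \frac{161}{186} \cdot 926\right) + 2165541 = \left(\frac{5}{3} + \frac{74543}{93}\right) + 2165541 = \frac{74698}{93} + 2165541 = \frac{201470011}{93}$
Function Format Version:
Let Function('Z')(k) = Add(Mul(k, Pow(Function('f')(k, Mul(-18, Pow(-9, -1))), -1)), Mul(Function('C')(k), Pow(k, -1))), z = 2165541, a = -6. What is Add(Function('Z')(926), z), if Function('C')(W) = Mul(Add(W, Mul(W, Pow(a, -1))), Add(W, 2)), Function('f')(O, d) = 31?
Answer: Rational(201470011, 93) ≈ 2.1663e+6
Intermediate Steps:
Function('C')(W) = Mul(Rational(5, 6), W, Add(2, W)) (Function('C')(W) = Mul(Add(W, Mul(W, Pow(-6, -1))), Add(W, 2)) = Mul(Add(W, Mul(W, Rational(-1, 6))), Add(2, W)) = Mul(Add(W, Mul(Rational(-1, 6), W)), Add(2, W)) = Mul(Mul(Rational(5, 6), W), Add(2, W)) = Mul(Rational(5, 6), W, Add(2, W)))
Function('Z')(k) = Add(Rational(5, 3), Mul(Rational(161, 186), k)) (Function('Z')(k) = Add(Mul(k, Pow(31, -1)), Mul(Mul(Rational(5, 6), k, Add(2, k)), Pow(k, -1))) = Add(Mul(k, Rational(1, 31)), Add(Rational(5, 3), Mul(Rational(5, 6), k))) = Add(Mul(Rational(1, 31), k), Add(Rational(5, 3), Mul(Rational(5, 6), k))) = Add(Rational(5, 3), Mul(Rational(161, 186), k)))
Add(Function('Z')(926), z) = Add(Add(Rational(5, 3), Mul(Rational(161, 186), 926)), 2165541) = Add(Add(Rational(5, 3), Rational(74543, 93)), 2165541) = Add(Rational(74698, 93), 2165541) = Rational(201470011, 93)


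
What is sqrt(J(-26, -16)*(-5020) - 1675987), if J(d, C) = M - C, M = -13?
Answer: I*sqrt(1691047) ≈ 1300.4*I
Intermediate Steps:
J(d, C) = -13 - C
sqrt(J(-26, -16)*(-5020) - 1675987) = sqrt((-13 - 1*(-16))*(-5020) - 1675987) = sqrt((-13 + 16)*(-5020) - 1675987) = sqrt(3*(-5020) - 1675987) = sqrt(-15060 - 1675987) = sqrt(-1691047) = I*sqrt(1691047)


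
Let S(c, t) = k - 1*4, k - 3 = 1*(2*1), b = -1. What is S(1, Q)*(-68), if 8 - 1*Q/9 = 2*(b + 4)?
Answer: -68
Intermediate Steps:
k = 5 (k = 3 + 1*(2*1) = 3 + 1*2 = 3 + 2 = 5)
Q = 18 (Q = 72 - 18*(-1 + 4) = 72 - 18*3 = 72 - 9*6 = 72 - 54 = 18)
S(c, t) = 1 (S(c, t) = 5 - 1*4 = 5 - 4 = 1)
S(1, Q)*(-68) = 1*(-68) = -68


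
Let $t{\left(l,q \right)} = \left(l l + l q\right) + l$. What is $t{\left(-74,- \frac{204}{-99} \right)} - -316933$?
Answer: $\frac{10632023}{33} \approx 3.2218 \cdot 10^{5}$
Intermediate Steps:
$t{\left(l,q \right)} = l + l^{2} + l q$ ($t{\left(l,q \right)} = \left(l^{2} + l q\right) + l = l + l^{2} + l q$)
$t{\left(-74,- \frac{204}{-99} \right)} - -316933 = - 74 \left(1 - 74 - \frac{204}{-99}\right) - -316933 = - 74 \left(1 - 74 - - \frac{68}{33}\right) + 316933 = - 74 \left(1 - 74 + \frac{68}{33}\right) + 316933 = \left(-74\right) \left(- \frac{2341}{33}\right) + 316933 = \frac{173234}{33} + 316933 = \frac{10632023}{33}$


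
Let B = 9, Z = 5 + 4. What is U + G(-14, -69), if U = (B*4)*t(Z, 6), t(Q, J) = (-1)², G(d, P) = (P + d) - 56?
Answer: -103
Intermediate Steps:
G(d, P) = -56 + P + d
Z = 9
t(Q, J) = 1
U = 36 (U = (9*4)*1 = 36*1 = 36)
U + G(-14, -69) = 36 + (-56 - 69 - 14) = 36 - 139 = -103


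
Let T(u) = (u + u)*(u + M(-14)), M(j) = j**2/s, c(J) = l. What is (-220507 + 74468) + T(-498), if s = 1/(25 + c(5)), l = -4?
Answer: -3749567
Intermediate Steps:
c(J) = -4
s = 1/21 (s = 1/(25 - 4) = 1/21 ≈ 0.047619)
M(j) = 21*j**2 (M(j) = j**2/(1/21) = j**2*21 = 21*j**2)
T(u) = 2*u*(4116 + u) (T(u) = (u + u)*(u + 21*(-14)**2) = (2*u)*(u + 21*196) = (2*u)*(u + 4116) = (2*u)*(4116 + u) = 2*u*(4116 + u))
(-220507 + 74468) + T(-498) = (-220507 + 74468) + 2*(-498)*(4116 - 498) = -146039 + 2*(-498)*3618 = -146039 - 3603528 = -3749567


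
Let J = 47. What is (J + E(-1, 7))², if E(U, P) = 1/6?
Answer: 80089/36 ≈ 2224.7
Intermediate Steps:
E(U, P) = ⅙
(J + E(-1, 7))² = (47 + ⅙)² = (283/6)² = 80089/36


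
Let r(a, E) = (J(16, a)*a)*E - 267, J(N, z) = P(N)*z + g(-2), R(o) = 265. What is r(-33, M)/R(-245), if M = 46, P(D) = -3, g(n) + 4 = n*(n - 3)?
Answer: -159657/265 ≈ -602.48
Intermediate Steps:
g(n) = -4 + n*(-3 + n) (g(n) = -4 + n*(n - 3) = -4 + n*(-3 + n))
J(N, z) = 6 - 3*z (J(N, z) = -3*z + (-4 + (-2)² - 3*(-2)) = -3*z + (-4 + 4 + 6) = -3*z + 6 = 6 - 3*z)
r(a, E) = -267 + E*a*(6 - 3*a) (r(a, E) = ((6 - 3*a)*a)*E - 267 = (a*(6 - 3*a))*E - 267 = E*a*(6 - 3*a) - 267 = -267 + E*a*(6 - 3*a))
r(-33, M)/R(-245) = (-267 + 3*46*(-33)*(2 - 1*(-33)))/265 = (-267 + 3*46*(-33)*(2 + 33))*(1/265) = (-267 + 3*46*(-33)*35)*(1/265) = (-267 - 159390)*(1/265) = -159657*1/265 = -159657/265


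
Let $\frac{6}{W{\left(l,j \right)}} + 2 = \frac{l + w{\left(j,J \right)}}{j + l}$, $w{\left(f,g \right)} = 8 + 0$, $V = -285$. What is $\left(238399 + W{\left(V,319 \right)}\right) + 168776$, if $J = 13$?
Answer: $\frac{46825057}{115} \approx 4.0717 \cdot 10^{5}$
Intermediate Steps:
$w{\left(f,g \right)} = 8$
$W{\left(l,j \right)} = \frac{6}{-2 + \frac{8 + l}{j + l}}$ ($W{\left(l,j \right)} = \frac{6}{-2 + \frac{l + 8}{j + l}} = \frac{6}{-2 + \frac{8 + l}{j + l}}$)
$\left(238399 + W{\left(V,319 \right)}\right) + 168776 = \left(238399 + \frac{6 \left(\left(-1\right) 319 - -285\right)}{-8 - 285 + 2 \cdot 319}\right) + 168776 = \left(238399 + \frac{6 \left(-319 + 285\right)}{-8 - 285 + 638}\right) + 168776 = \left(238399 + 6 \cdot \frac{1}{345} \left(-34\right)\right) + 168776 = \left(238399 - \frac{68}{115}\right) + 168776 = \frac{27415817}{115} + 168776 = \frac{46825057}{115}$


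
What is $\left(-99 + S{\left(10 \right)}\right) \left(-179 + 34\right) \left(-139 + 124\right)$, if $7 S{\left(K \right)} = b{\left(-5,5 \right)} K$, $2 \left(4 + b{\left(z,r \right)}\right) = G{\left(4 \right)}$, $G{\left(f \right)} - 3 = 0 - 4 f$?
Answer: $-247950$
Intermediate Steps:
$G{\left(f \right)} = 3 - 4 f$ ($G{\left(f \right)} = 3 + \left(0 - 4 f\right) = 3 - 4 f$)
$b{\left(z,r \right)} = - \frac{21}{2}$ ($b{\left(z,r \right)} = -4 + \frac{3 - 16}{2} = -4 + \frac{1}{2} \left(-13\right) = -4 - \frac{13}{2} = - \frac{21}{2}$)
$S{\left(K \right)} = - \frac{3 K}{2}$ ($S{\left(K \right)} = \frac{\left(- \frac{21}{2}\right) K}{7} = - \frac{3 K}{2}$)
$\left(-99 + S{\left(10 \right)}\right) \left(-179 + 34\right) \left(-139 + 124\right) = \left(-99 - 15\right) \left(-179 + 34\right) \left(-139 + 124\right) = \left(-99 - 15\right) \left(\left(-145\right) \left(-15\right)\right) = \left(-114\right) 2175 = -247950$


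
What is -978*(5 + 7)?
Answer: -11736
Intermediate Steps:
-978*(5 + 7) = -978*12 = -11736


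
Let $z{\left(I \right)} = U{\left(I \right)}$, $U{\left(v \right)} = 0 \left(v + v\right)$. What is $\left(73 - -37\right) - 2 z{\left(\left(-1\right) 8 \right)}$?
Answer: $110$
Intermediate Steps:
$U{\left(v \right)} = 0$ ($U{\left(v \right)} = 0 \cdot 2 v = 0$)
$z{\left(I \right)} = 0$
$\left(73 - -37\right) - 2 z{\left(\left(-1\right) 8 \right)} = \left(73 - -37\right) - 0 = \left(73 + 37\right) + 0 = 110 + 0 = 110$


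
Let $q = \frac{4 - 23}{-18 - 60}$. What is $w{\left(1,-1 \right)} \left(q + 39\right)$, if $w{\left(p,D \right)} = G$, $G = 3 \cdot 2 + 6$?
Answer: $\frac{6122}{13} \approx 470.92$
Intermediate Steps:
$q = \frac{19}{78}$ ($q = - \frac{19}{-78} = \left(-19\right) \left(- \frac{1}{78}\right) = \frac{19}{78} \approx 0.24359$)
$G = 12$ ($G = 6 + 6 = 12$)
$w{\left(p,D \right)} = 12$
$w{\left(1,-1 \right)} \left(q + 39\right) = 12 \left(\frac{19}{78} + 39\right) = 12 \cdot \frac{3061}{78} = \frac{6122}{13}$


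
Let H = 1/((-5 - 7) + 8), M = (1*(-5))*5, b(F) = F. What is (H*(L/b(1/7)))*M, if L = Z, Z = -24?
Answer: -1050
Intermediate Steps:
L = -24
M = -25 (M = -5*5 = -25)
H = -¼ (H = 1/(-12 + 8) = 1/(-4) = -¼ ≈ -0.25000)
(H*(L/b(1/7)))*M = -(-6)/(1/7)*(-25) = -(-6)/⅐*(-25) = -(-6)*7*(-25) = -¼*(-168)*(-25) = 42*(-25) = -1050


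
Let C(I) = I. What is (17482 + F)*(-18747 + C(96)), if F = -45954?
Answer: 531031272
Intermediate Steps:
(17482 + F)*(-18747 + C(96)) = (17482 - 45954)*(-18747 + 96) = -28472*(-18651) = 531031272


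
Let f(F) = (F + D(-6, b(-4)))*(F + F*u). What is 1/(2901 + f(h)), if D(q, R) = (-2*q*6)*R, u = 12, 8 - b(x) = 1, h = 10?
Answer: 1/69721 ≈ 1.4343e-5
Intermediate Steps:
b(x) = 7 (b(x) = 8 - 1*1 = 8 - 1 = 7)
D(q, R) = -12*R*q (D(q, R) = (-12*q)*R = -12*R*q)
f(F) = 13*F*(504 + F) (f(F) = (F - 12*7*(-6))*(F + F*12) = (F + 504)*(F + 12*F) = (504 + F)*(13*F) = 13*F*(504 + F))
1/(2901 + f(h)) = 1/(2901 + 13*10*(504 + 10)) = 1/(2901 + 13*10*514) = 1/(2901 + 66820) = 1/69721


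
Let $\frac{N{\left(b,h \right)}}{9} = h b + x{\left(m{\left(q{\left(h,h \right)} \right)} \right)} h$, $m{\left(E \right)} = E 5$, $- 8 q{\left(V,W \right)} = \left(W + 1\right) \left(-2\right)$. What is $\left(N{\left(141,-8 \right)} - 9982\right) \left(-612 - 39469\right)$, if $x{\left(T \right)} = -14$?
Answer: $766589206$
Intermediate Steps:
$q{\left(V,W \right)} = \frac{1}{4} + \frac{W}{4}$ ($q{\left(V,W \right)} = - \frac{\left(W + 1\right) \left(-2\right)}{8} = - \frac{\left(1 + W\right) \left(-2\right)}{8} = - \frac{-2 - 2 W}{8} = \frac{1}{4} + \frac{W}{4}$)
$m{\left(E \right)} = 5 E$
$N{\left(b,h \right)} = - 126 h + 9 b h$ ($N{\left(b,h \right)} = 9 \left(h b - 14 h\right) = 9 \left(b h - 14 h\right) = 9 \left(- 14 h + b h\right) = - 126 h + 9 b h$)
$\left(N{\left(141,-8 \right)} - 9982\right) \left(-612 - 39469\right) = \left(9 \left(-8\right) \left(-14 + 141\right) - 9982\right) \left(-612 - 39469\right) = \left(9 \left(-8\right) 127 - 9982\right) \left(-40081\right) = \left(-9144 - 9982\right) \left(-40081\right) = \left(-19126\right) \left(-40081\right) = 766589206$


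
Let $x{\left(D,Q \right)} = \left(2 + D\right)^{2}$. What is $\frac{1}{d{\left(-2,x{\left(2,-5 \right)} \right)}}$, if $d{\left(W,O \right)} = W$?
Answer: $- \frac{1}{2} \approx -0.5$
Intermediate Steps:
$\frac{1}{d{\left(-2,x{\left(2,-5 \right)} \right)}} = \frac{1}{-2} = - \frac{1}{2}$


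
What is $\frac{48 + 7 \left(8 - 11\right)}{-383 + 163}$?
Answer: $- \frac{27}{220} \approx -0.12273$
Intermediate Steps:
$\frac{48 + 7 \left(8 - 11\right)}{-383 + 163} = \frac{48 + 7 \left(-3\right)}{-220} = - \frac{48 - 21}{220} = \left(- \frac{1}{220}\right) 27 = - \frac{27}{220}$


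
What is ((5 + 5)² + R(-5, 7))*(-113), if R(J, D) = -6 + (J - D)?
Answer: -9266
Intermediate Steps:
R(J, D) = -6 + J - D
((5 + 5)² + R(-5, 7))*(-113) = ((5 + 5)² + (-6 - 5 - 1*7))*(-113) = (10² + (-6 - 5 - 7))*(-113) = (100 - 18)*(-113) = 82*(-113) = -9266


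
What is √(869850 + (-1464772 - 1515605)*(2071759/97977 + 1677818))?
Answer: I*√5333683188862513036695/32659 ≈ 2.2362e+6*I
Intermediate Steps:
√(869850 + (-1464772 - 1515605)*(2071759/97977 + 1677818)) = √(869850 - 2980377*(2071759*(1/97977) + 1677818)) = √(869850 - 2980377*(2071759/97977 + 1677818)) = √(869850 - 2980377*164389645945/97977) = √(869850 - 163314373270873755/32659) = √(-163314344862442605/32659) = I*√5333683188862513036695/32659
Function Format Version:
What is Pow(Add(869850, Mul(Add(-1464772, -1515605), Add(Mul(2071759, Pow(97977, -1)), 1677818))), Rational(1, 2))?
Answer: Mul(Rational(1, 32659), I, Pow(5333683188862513036695, Rational(1, 2))) ≈ Mul(2.2362e+6, I)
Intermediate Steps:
Pow(Add(869850, Mul(Add(-1464772, -1515605), Add(Mul(2071759, Pow(97977, -1)), 1677818))), Rational(1, 2)) = Pow(Add(869850, Mul(-2980377, Add(Mul(2071759, Rational(1, 97977)), 1677818))), Rational(1, 2)) = Pow(Add(869850, Mul(-2980377, Add(Rational(2071759, 97977), 1677818))), Rational(1, 2)) = Pow(Add(869850, Mul(-2980377, Rational(164389645945, 97977))), Rational(1, 2)) = Pow(Add(869850, Rational(-163314373270873755, 32659)), Rational(1, 2)) = Pow(Rational(-163314344862442605, 32659), Rational(1, 2)) = Mul(Rational(1, 32659), I, Pow(5333683188862513036695, Rational(1, 2)))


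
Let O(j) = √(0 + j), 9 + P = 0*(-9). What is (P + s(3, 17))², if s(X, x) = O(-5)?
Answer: (9 - I*√5)² ≈ 76.0 - 40.249*I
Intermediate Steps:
P = -9 (P = -9 + 0*(-9) = -9 + 0 = -9)
O(j) = √j
s(X, x) = I*√5 (s(X, x) = √(-5) = I*√5)
(P + s(3, 17))² = (-9 + I*√5)²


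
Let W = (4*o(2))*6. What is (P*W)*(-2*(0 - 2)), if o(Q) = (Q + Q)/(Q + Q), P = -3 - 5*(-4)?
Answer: 1632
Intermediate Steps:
P = 17 (P = -3 + 20 = 17)
o(Q) = 1 (o(Q) = (2*Q)/((2*Q)) = (2*Q)*(1/(2*Q)) = 1)
W = 24 (W = (4*1)*6 = 4*6 = 24)
(P*W)*(-2*(0 - 2)) = (17*24)*(-2*(0 - 2)) = 408*(-2*(-2)) = 408*4 = 1632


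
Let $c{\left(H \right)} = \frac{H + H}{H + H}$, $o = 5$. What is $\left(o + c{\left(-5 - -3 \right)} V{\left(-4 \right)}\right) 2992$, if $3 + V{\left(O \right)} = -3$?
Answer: $-2992$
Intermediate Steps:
$V{\left(O \right)} = -6$ ($V{\left(O \right)} = -3 - 3 = -6$)
$c{\left(H \right)} = 1$ ($c{\left(H \right)} = \frac{2 H}{2 H} = 2 H \frac{1}{2 H} = 1$)
$\left(o + c{\left(-5 - -3 \right)} V{\left(-4 \right)}\right) 2992 = \left(5 + 1 \left(-6\right)\right) 2992 = \left(5 - 6\right) 2992 = \left(-1\right) 2992 = -2992$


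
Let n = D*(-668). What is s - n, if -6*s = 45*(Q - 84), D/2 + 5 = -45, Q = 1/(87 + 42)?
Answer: -5690625/86 ≈ -66170.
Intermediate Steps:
Q = 1/129 ≈ 0.0077519
D = -100 (D = -10 + 2*(-45) = -10 - 90 = -100)
n = 66800 (n = -100*(-668) = 66800)
s = 54175/86 (s = -15*(1/129 - 84)/2 = -15*(-10835)/(2*129) = -⅙*(-162525/43) = 54175/86 ≈ 629.94)
s - n = 54175/86 - 1*66800 = 54175/86 - 66800 = -5690625/86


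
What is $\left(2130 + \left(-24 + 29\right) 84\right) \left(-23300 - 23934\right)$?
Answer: $-120446700$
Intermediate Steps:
$\left(2130 + \left(-24 + 29\right) 84\right) \left(-23300 - 23934\right) = \left(2130 + 5 \cdot 84\right) \left(-47234\right) = \left(2130 + 420\right) \left(-47234\right) = 2550 \left(-47234\right) = -120446700$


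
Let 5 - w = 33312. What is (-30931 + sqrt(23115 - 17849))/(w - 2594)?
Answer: 30931/35901 - sqrt(5266)/35901 ≈ 0.85954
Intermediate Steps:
w = -33307 (w = 5 - 1*33312 = 5 - 33312 = -33307)
(-30931 + sqrt(23115 - 17849))/(w - 2594) = (-30931 + sqrt(23115 - 17849))/(-33307 - 2594) = (-30931 + sqrt(5266))/(-35901) = (-30931 + sqrt(5266))*(-1/35901) = 30931/35901 - sqrt(5266)/35901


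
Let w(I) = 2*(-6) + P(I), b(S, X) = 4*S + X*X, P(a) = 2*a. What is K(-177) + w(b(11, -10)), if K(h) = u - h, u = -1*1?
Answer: 452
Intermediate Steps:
u = -1
K(h) = -1 - h
b(S, X) = X² + 4*S (b(S, X) = 4*S + X² = X² + 4*S)
w(I) = -12 + 2*I (w(I) = 2*(-6) + 2*I = -12 + 2*I)
K(-177) + w(b(11, -10)) = (-1 - 1*(-177)) + (-12 + 2*((-10)² + 4*11)) = (-1 + 177) + (-12 + 2*(100 + 44)) = 176 + (-12 + 2*144) = 176 + (-12 + 288) = 176 + 276 = 452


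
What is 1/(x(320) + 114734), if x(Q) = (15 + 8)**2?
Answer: 1/115263 ≈ 8.6758e-6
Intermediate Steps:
x(Q) = 529 (x(Q) = 23**2 = 529)
1/(x(320) + 114734) = 1/(529 + 114734) = 1/115263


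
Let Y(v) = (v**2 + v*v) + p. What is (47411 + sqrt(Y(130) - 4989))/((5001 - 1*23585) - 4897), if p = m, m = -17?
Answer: -47411/23481 - sqrt(28794)/23481 ≈ -2.0263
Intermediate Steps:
p = -17
Y(v) = -17 + 2*v**2 (Y(v) = (v**2 + v*v) - 17 = (v**2 + v**2) - 17 = 2*v**2 - 17 = -17 + 2*v**2)
(47411 + sqrt(Y(130) - 4989))/((5001 - 1*23585) - 4897) = (47411 + sqrt((-17 + 2*130**2) - 4989))/((5001 - 1*23585) - 4897) = (47411 + sqrt((-17 + 2*16900) - 4989))/((5001 - 23585) - 4897) = (47411 + sqrt((-17 + 33800) - 4989))/(-18584 - 4897) = (47411 + sqrt(33783 - 4989))/(-23481) = (47411 + sqrt(28794))*(-1/23481) = -47411/23481 - sqrt(28794)/23481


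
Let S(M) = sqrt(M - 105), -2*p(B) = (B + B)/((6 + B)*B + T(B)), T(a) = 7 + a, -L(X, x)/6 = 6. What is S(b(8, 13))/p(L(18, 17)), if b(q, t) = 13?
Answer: 1051*I*sqrt(23)/18 ≈ 280.02*I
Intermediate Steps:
L(X, x) = -36 (L(X, x) = -6*6 = -36)
p(B) = -B/(7 + B + B*(6 + B)) (p(B) = -(B + B)/(2*((6 + B)*B + (7 + B))) = -2*B/(2*(B*(6 + B) + (7 + B))) = -2*B/(2*(7 + B + B*(6 + B))) = -B/(7 + B + B*(6 + B)))
S(M) = sqrt(-105 + M)
S(b(8, 13))/p(L(18, 17)) = sqrt(-105 + 13)/((-1*(-36)/(7 + (-36)**2 + 7*(-36)))) = sqrt(-92)/((-1*(-36)/(7 + 1296 - 252))) = (2*I*sqrt(23))/((-1*(-36)/1051)) = (2*I*sqrt(23))/((-1*(-36)*1/1051)) = (2*I*sqrt(23))/(36/1051) = (2*I*sqrt(23))*(1051/36) = 1051*I*sqrt(23)/18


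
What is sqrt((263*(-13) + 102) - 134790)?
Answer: I*sqrt(138107) ≈ 371.63*I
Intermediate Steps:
sqrt((263*(-13) + 102) - 134790) = sqrt((-3419 + 102) - 134790) = sqrt(-3317 - 134790) = sqrt(-138107) = I*sqrt(138107)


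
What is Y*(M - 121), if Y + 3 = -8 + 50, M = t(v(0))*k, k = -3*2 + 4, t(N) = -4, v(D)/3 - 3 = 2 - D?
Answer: -4407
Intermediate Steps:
v(D) = 15 - 3*D (v(D) = 9 + 3*(2 - D) = 9 + (6 - 3*D) = 15 - 3*D)
k = -2 (k = -6 + 4 = -2)
M = 8 (M = -4*(-2) = 8)
Y = 39 (Y = -3 + (-8 + 50) = -3 + 42 = 39)
Y*(M - 121) = 39*(8 - 121) = 39*(-113) = -4407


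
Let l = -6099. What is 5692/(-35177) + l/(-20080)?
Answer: 100249163/706354160 ≈ 0.14192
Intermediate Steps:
5692/(-35177) + l/(-20080) = 5692/(-35177) - 6099/(-20080) = 5692*(-1/35177) - 6099*(-1/20080) = -5692/35177 + 6099/20080 = 100249163/706354160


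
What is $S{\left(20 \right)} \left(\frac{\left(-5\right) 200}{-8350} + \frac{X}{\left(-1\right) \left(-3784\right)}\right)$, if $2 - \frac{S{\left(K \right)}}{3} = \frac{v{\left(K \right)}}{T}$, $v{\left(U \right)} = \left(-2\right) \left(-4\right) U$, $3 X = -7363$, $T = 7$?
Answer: $\frac{73188413}{2211748} \approx 33.091$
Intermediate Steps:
$X = - \frac{7363}{3}$ ($X = \frac{1}{3} \left(-7363\right) = - \frac{7363}{3} \approx -2454.3$)
$v{\left(U \right)} = 8 U$
$S{\left(K \right)} = 6 - \frac{24 K}{7}$ ($S{\left(K \right)} = 6 - 3 \frac{8 K}{7} = 6 - \frac{24 K}{7}$)
$S{\left(20 \right)} \left(\frac{\left(-5\right) 200}{-8350} + \frac{X}{\left(-1\right) \left(-3784\right)}\right) = \left(6 - \frac{480}{7}\right) \left(\frac{\left(-5\right) 200}{-8350} - \frac{7363}{3 \left(\left(-1\right) \left(-3784\right)\right)}\right) = \left(6 - \frac{480}{7}\right) \left(\left(-1000\right) \left(- \frac{1}{8350}\right) - \frac{7363}{3 \cdot 3784}\right) = - \frac{438 \left(\frac{20}{167} - \frac{7363}{11352}\right)}{7} = \left(- \frac{438}{7}\right) \left(- \frac{1002581}{1895784}\right) = \frac{73188413}{2211748}$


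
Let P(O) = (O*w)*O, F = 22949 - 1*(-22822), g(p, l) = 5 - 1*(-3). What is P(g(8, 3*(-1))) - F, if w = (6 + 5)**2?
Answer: -38027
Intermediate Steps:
g(p, l) = 8 (g(p, l) = 5 + 3 = 8)
w = 121 (w = 11**2 = 121)
F = 45771 (F = 22949 + 22822 = 45771)
P(O) = 121*O**2 (P(O) = (O*121)*O = (121*O)*O = 121*O**2)
P(g(8, 3*(-1))) - F = 121*8**2 - 1*45771 = 121*64 - 45771 = 7744 - 45771 = -38027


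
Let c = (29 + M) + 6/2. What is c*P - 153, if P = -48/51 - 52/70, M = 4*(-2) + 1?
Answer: -23217/119 ≈ -195.10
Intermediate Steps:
M = -7 (M = -8 + 1 = -7)
P = -1002/595 (P = -48*1/51 - 52*1/70 = -16/17 - 26/35 = -1002/595 ≈ -1.6840)
c = 25 (c = (29 - 7) + 6/2 = 22 + 6*(½) = 22 + 3 = 25)
c*P - 153 = 25*(-1002/595) - 153 = -5010/119 - 153 = -23217/119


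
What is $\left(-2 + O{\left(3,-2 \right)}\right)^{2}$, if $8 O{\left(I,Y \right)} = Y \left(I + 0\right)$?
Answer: $\frac{121}{16} \approx 7.5625$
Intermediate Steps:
$O{\left(I,Y \right)} = \frac{I Y}{8}$ ($O{\left(I,Y \right)} = \frac{Y \left(I + 0\right)}{8} = \frac{Y I}{8} = \frac{I Y}{8}$)
$\left(-2 + O{\left(3,-2 \right)}\right)^{2} = \left(-2 + \frac{1}{8} \cdot 3 \left(-2\right)\right)^{2} = \left(-2 - \frac{3}{4}\right)^{2} = \left(- \frac{11}{4}\right)^{2} = \frac{121}{16}$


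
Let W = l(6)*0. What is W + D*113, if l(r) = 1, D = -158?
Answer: -17854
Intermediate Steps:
W = 0 (W = 1*0 = 0)
W + D*113 = 0 - 158*113 = 0 - 17854 = -17854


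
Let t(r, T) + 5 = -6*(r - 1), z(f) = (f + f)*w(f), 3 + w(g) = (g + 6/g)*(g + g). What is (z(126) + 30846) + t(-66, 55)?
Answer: 8035015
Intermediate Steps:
w(g) = -3 + 2*g*(g + 6/g) (w(g) = -3 + (g + 6/g)*(g + g) = -3 + (g + 6/g)*(2*g) = -3 + 2*g*(g + 6/g))
z(f) = 2*f*(9 + 2*f²) (z(f) = (f + f)*(9 + 2*f²) = (2*f)*(9 + 2*f²) = 2*f*(9 + 2*f²))
t(r, T) = 1 - 6*r (t(r, T) = -5 - 6*(r - 1) = -5 - 6*(-1 + r) = -5 + (6 - 6*r) = 1 - 6*r)
(z(126) + 30846) + t(-66, 55) = ((4*126³ + 18*126) + 30846) + (1 - 6*(-66)) = ((4*2000376 + 2268) + 30846) + (1 + 396) = ((8001504 + 2268) + 30846) + 397 = (8003772 + 30846) + 397 = 8034618 + 397 = 8035015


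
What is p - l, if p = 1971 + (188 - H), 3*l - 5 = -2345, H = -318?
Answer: 3257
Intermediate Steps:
l = -780 (l = 5/3 + (⅓)*(-2345) = 5/3 - 2345/3 = -780)
p = 2477 (p = 1971 + (188 - 1*(-318)) = 1971 + (188 + 318) = 1971 + 506 = 2477)
p - l = 2477 - 1*(-780) = 2477 + 780 = 3257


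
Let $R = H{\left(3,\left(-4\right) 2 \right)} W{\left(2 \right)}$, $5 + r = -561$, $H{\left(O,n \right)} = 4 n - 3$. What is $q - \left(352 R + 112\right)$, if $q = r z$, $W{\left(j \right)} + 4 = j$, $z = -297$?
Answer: $143350$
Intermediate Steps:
$H{\left(O,n \right)} = -3 + 4 n$
$W{\left(j \right)} = -4 + j$
$r = -566$ ($r = -5 - 561 = -566$)
$R = 70$ ($R = \left(-3 + 4 \left(\left(-4\right) 2\right)\right) \left(-4 + 2\right) = \left(-3 + 4 \left(-8\right)\right) \left(-2\right) = \left(-3 - 32\right) \left(-2\right) = \left(-35\right) \left(-2\right) = 70$)
$q = 168102$ ($q = \left(-566\right) \left(-297\right) = 168102$)
$q - \left(352 R + 112\right) = 168102 - \left(352 \cdot 70 + 112\right) = 168102 - \left(24640 + 112\right) = 168102 - 24752 = 143350$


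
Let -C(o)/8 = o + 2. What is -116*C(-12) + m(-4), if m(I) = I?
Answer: -9284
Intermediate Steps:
C(o) = -16 - 8*o (C(o) = -8*(o + 2) = -8*(2 + o) = -16 - 8*o)
-116*C(-12) + m(-4) = -116*(-16 - 8*(-12)) - 4 = -116*(-16 + 96) - 4 = -116*80 - 4 = -9280 - 4 = -9284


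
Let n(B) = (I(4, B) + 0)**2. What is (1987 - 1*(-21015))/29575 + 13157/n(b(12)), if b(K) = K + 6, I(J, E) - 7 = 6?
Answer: 332211/4225 ≈ 78.630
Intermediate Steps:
I(J, E) = 13 (I(J, E) = 7 + 6 = 13)
b(K) = 6 + K
n(B) = 169 (n(B) = (13 + 0)**2 = 13**2 = 169)
(1987 - 1*(-21015))/29575 + 13157/n(b(12)) = (1987 - 1*(-21015))/29575 + 13157/169 = (1987 + 21015)*(1/29575) + 13157*(1/169) = 23002*(1/29575) + 13157/169 = 3286/4225 + 13157/169 = 332211/4225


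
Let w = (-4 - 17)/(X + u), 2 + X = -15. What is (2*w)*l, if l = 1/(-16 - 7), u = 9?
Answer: -21/92 ≈ -0.22826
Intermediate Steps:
X = -17 (X = -2 - 15 = -17)
l = -1/23 (l = 1/(-23) = -1/23 ≈ -0.043478)
w = 21/8 (w = (-4 - 17)/(-17 + 9) = -21/(-8) = -21*(-1/8) = 21/8 ≈ 2.6250)
(2*w)*l = (2*(21/8))*(-1/23) = (21/4)*(-1/23) = -21/92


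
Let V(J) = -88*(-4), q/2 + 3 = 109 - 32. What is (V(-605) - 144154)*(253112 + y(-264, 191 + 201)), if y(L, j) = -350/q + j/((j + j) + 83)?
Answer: -389200999275693/10693 ≈ -3.6398e+10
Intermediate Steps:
q = 148 (q = -6 + 2*(109 - 32) = -6 + 2*77 = -6 + 154 = 148)
V(J) = 352
y(L, j) = -175/74 + j/(83 + 2*j) (y(L, j) = -350/148 + j/((j + j) + 83) = -350*1/148 + j/(2*j + 83) = -175/74 + j/(83 + 2*j))
(V(-605) - 144154)*(253112 + y(-264, 191 + 201)) = (352 - 144154)*(253112 + (-14525 - 276*(191 + 201))/(74*(83 + 2*(191 + 201)))) = -143802*(253112 + (-14525 - 276*392)/(74*(83 + 2*392))) = -143802*(253112 + (-14525 - 108192)/(74*(83 + 784))) = -143802*(253112 + (1/74)*(-122717)/867) = -143802*(253112 + (1/74)*(1/867)*(-122717)) = -143802*(253112 - 122717/64158) = -143802*16239036979/64158 = -389200999275693/10693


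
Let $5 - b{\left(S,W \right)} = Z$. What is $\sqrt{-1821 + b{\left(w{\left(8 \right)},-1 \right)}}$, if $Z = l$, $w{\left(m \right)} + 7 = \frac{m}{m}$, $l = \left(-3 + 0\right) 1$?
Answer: $7 i \sqrt{37} \approx 42.579 i$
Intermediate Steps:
$l = -3$ ($l = \left(-3\right) 1 = -3$)
$w{\left(m \right)} = -6$ ($w{\left(m \right)} = -7 + \frac{m}{m} = -7 + 1 = -6$)
$Z = -3$
$b{\left(S,W \right)} = 8$ ($b{\left(S,W \right)} = 5 - -3 = 5 + 3 = 8$)
$\sqrt{-1821 + b{\left(w{\left(8 \right)},-1 \right)}} = \sqrt{-1821 + 8} = \sqrt{-1813} = 7 i \sqrt{37}$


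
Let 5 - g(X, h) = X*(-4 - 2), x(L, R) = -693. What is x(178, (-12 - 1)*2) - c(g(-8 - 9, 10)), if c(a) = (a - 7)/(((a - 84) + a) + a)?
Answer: -259979/375 ≈ -693.28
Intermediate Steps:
g(X, h) = 5 + 6*X (g(X, h) = 5 - X*(-4 - 2) = 5 - X*(-6) = 5 - (-6)*X = 5 + 6*X)
c(a) = (-7 + a)/(-84 + 3*a) (c(a) = (-7 + a)/(((-84 + a) + a) + a) = (-7 + a)/((-84 + 2*a) + a) = (-7 + a)/(-84 + 3*a))
x(178, (-12 - 1)*2) - c(g(-8 - 9, 10)) = -693 - (-7 + (5 + 6*(-8 - 9)))/(3*(-28 + (5 + 6*(-8 - 9)))) = -693 - (-7 + (5 + 6*(-17)))/(3*(-28 + (5 + 6*(-17)))) = -693 - (-7 + (5 - 102))/(3*(-28 + (5 - 102))) = -693 - (-7 - 97)/(3*(-28 - 97)) = -693 - (-104)/(3*(-125)) = -693 - (-1)*(-104)/(3*125) = -693 - 1*104/375 = -693 - 104/375 = -259979/375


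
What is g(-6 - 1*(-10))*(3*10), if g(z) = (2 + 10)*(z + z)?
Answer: 2880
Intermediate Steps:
g(z) = 24*z (g(z) = 12*(2*z) = 24*z)
g(-6 - 1*(-10))*(3*10) = (24*(-6 - 1*(-10)))*(3*10) = (24*(-6 + 10))*30 = (24*4)*30 = 96*30 = 2880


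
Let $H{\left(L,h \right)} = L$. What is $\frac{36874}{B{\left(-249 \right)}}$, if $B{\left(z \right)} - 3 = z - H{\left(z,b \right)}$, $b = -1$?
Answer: $\frac{36874}{3} \approx 12291.0$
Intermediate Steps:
$B{\left(z \right)} = 3$ ($B{\left(z \right)} = 3 + \left(z - z\right) = 3 + 0 = 3$)
$\frac{36874}{B{\left(-249 \right)}} = \frac{36874}{3}$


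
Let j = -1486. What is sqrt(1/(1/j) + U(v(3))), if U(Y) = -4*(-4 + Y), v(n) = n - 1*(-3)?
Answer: 3*I*sqrt(166) ≈ 38.652*I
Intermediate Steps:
v(n) = 3 + n (v(n) = n + 3 = 3 + n)
U(Y) = 16 - 4*Y
sqrt(1/(1/j) + U(v(3))) = sqrt(1/(1/(-1486)) + (16 - 4*(3 + 3))) = sqrt(1/(-1/1486) + (16 - 4*6)) = sqrt(-1486 + (16 - 24)) = sqrt(-1486 - 8) = sqrt(-1494) = 3*I*sqrt(166)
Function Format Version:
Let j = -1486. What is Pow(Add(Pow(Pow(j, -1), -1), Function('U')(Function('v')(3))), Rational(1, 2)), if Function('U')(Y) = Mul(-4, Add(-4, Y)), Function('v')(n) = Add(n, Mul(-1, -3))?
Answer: Mul(3, I, Pow(166, Rational(1, 2))) ≈ Mul(38.652, I)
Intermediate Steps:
Function('v')(n) = Add(3, n) (Function('v')(n) = Add(n, 3) = Add(3, n))
Function('U')(Y) = Add(16, Mul(-4, Y))
Pow(Add(Pow(Pow(j, -1), -1), Function('U')(Function('v')(3))), Rational(1, 2)) = Pow(Add(Pow(Pow(-1486, -1), -1), Add(16, Mul(-4, Add(3, 3)))), Rational(1, 2)) = Pow(Add(Pow(Rational(-1, 1486), -1), Add(16, Mul(-4, 6))), Rational(1, 2)) = Pow(Add(-1486, Add(16, -24)), Rational(1, 2)) = Pow(Add(-1486, -8), Rational(1, 2)) = Pow(-1494, Rational(1, 2)) = Mul(3, I, Pow(166, Rational(1, 2)))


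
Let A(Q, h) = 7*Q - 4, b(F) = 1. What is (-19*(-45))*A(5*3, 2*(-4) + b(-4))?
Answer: 86355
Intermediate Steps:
A(Q, h) = -4 + 7*Q
(-19*(-45))*A(5*3, 2*(-4) + b(-4)) = (-19*(-45))*(-4 + 7*(5*3)) = 855*(-4 + 7*15) = 855*(-4 + 105) = 855*101 = 86355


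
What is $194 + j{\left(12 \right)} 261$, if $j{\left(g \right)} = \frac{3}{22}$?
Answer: $\frac{5051}{22} \approx 229.59$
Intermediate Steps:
$j{\left(g \right)} = \frac{3}{22}$ ($j{\left(g \right)} = 3 \cdot \frac{1}{22} = \frac{3}{22}$)
$194 + j{\left(12 \right)} 261 = 194 + \frac{3}{22} \cdot 261 = 194 + \frac{783}{22} = \frac{5051}{22}$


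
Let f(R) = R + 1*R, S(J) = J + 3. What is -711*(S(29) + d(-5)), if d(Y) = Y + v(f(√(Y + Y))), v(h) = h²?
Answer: 9243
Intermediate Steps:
S(J) = 3 + J
f(R) = 2*R (f(R) = R + R = 2*R)
d(Y) = 9*Y (d(Y) = Y + (2*√(Y + Y))² = Y + (2*√(2*Y))² = Y + (2*(√2*√Y))² = Y + (2*√2*√Y)² = Y + 8*Y = 9*Y)
-711*(S(29) + d(-5)) = -711*((3 + 29) + 9*(-5)) = -711*(32 - 45) = -711*(-13) = 9243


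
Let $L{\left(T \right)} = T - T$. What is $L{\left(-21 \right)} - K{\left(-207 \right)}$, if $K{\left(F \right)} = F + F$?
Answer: $414$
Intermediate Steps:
$L{\left(T \right)} = 0$
$K{\left(F \right)} = 2 F$
$L{\left(-21 \right)} - K{\left(-207 \right)} = 0 - 2 \left(-207\right) = 0 - -414 = 0 + 414 = 414$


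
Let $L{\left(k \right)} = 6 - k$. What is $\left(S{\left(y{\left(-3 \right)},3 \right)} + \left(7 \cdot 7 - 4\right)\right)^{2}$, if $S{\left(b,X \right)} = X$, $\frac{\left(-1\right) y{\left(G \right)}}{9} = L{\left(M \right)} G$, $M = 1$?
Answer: $2304$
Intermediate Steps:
$y{\left(G \right)} = - 45 G$ ($y{\left(G \right)} = - 9 \left(6 - 1\right) G = - 9 \cdot 5 G = - 45 G$)
$\left(S{\left(y{\left(-3 \right)},3 \right)} + \left(7 \cdot 7 - 4\right)\right)^{2} = \left(3 + \left(7 \cdot 7 - 4\right)\right)^{2} = \left(3 + \left(49 - 4\right)\right)^{2} = \left(3 + 45\right)^{2} = 48^{2} = 2304$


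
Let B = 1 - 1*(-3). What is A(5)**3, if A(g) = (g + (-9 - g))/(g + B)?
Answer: -1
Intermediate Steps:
B = 4 (B = 1 + 3 = 4)
A(g) = -9/(4 + g) (A(g) = (g + (-9 - g))/(g + 4) = -9/(4 + g))
A(5)**3 = (-9/(4 + 5))**3 = (-9/9)**3 = (-9*1/9)**3 = (-1)**3 = -1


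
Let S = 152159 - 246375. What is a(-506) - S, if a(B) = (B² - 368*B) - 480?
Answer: 535980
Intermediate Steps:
a(B) = -480 + B² - 368*B
S = -94216
a(-506) - S = (-480 + (-506)² - 368*(-506)) - 1*(-94216) = (-480 + 256036 + 186208) + 94216 = 441764 + 94216 = 535980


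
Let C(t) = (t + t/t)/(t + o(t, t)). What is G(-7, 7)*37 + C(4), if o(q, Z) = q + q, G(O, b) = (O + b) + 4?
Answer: 1781/12 ≈ 148.42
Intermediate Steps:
G(O, b) = 4 + O + b
o(q, Z) = 2*q
C(t) = (1 + t)/(3*t) (C(t) = (t + t/t)/(t + 2*t) = (t + 1)/((3*t)) = (1 + t)*(1/(3*t)) = (1 + t)/(3*t))
G(-7, 7)*37 + C(4) = (4 - 7 + 7)*37 + (⅓)*(1 + 4)/4 = 4*37 + (⅓)*(¼)*5 = 148 + 5/12 = 1781/12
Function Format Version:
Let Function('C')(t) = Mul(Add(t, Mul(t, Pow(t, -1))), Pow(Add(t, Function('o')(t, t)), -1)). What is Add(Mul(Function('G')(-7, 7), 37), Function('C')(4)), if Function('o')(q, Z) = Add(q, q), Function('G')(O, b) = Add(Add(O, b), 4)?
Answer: Rational(1781, 12) ≈ 148.42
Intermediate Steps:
Function('G')(O, b) = Add(4, O, b)
Function('o')(q, Z) = Mul(2, q)
Function('C')(t) = Mul(Rational(1, 3), Pow(t, -1), Add(1, t)) (Function('C')(t) = Mul(Add(t, Mul(t, Pow(t, -1))), Pow(Add(t, Mul(2, t)), -1)) = Mul(Add(t, 1), Pow(Mul(3, t), -1)) = Mul(Add(1, t), Mul(Rational(1, 3), Pow(t, -1))) = Mul(Rational(1, 3), Pow(t, -1), Add(1, t)))
Add(Mul(Function('G')(-7, 7), 37), Function('C')(4)) = Add(Mul(Add(4, -7, 7), 37), Mul(Rational(1, 3), Pow(4, -1), Add(1, 4))) = Add(Mul(4, 37), Mul(Rational(1, 3), Rational(1, 4), 5)) = Add(148, Rational(5, 12)) = Rational(1781, 12)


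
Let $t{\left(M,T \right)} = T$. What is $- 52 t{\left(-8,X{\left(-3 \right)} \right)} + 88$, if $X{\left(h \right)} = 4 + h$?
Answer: $36$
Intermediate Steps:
$- 52 t{\left(-8,X{\left(-3 \right)} \right)} + 88 = - 52 \left(4 - 3\right) + 88 = \left(-52\right) 1 + 88 = -52 + 88 = 36$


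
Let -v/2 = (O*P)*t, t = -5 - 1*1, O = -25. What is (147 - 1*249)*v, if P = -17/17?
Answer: -30600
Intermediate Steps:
P = -1 (P = -17*1/17 = -1)
t = -6 (t = -5 - 1 = -6)
v = 300 (v = -2*(-25*(-1))*(-6) = -50*(-6) = -2*(-150) = 300)
(147 - 1*249)*v = (147 - 1*249)*300 = (147 - 249)*300 = -102*300 = -30600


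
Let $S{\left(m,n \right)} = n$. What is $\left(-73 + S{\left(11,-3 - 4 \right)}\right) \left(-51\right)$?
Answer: $4080$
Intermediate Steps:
$\left(-73 + S{\left(11,-3 - 4 \right)}\right) \left(-51\right) = \left(-73 - 7\right) \left(-51\right) = \left(-80\right) \left(-51\right) = 4080$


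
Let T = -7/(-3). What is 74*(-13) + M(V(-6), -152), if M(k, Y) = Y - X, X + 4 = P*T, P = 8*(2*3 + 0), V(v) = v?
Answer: -1222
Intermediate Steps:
P = 48 (P = 8*(6 + 0) = 8*6 = 48)
T = 7/3 (T = -7*(-⅓) = 7/3 ≈ 2.3333)
X = 108 (X = -4 + 48*(7/3) = -4 + 112 = 108)
M(k, Y) = -108 + Y (M(k, Y) = Y - 1*108 = Y - 108 = -108 + Y)
74*(-13) + M(V(-6), -152) = 74*(-13) + (-108 - 152) = -962 - 260 = -1222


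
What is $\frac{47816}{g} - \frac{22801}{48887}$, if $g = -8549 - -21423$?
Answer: $\frac{1022020359}{314685619} \approx 3.2477$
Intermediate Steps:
$g = 12874$ ($g = -8549 + 21423 = 12874$)
$\frac{47816}{g} - \frac{22801}{48887} = \frac{47816}{12874} - \frac{22801}{48887} = 47816 \cdot \frac{1}{12874} - \frac{22801}{48887} = \frac{23908}{6437} - \frac{22801}{48887} = \frac{1022020359}{314685619}$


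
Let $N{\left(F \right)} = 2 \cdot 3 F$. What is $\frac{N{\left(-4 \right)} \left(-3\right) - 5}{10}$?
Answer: $\frac{67}{10} \approx 6.7$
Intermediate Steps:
$N{\left(F \right)} = 6 F$
$\frac{N{\left(-4 \right)} \left(-3\right) - 5}{10} = \frac{6 \left(-4\right) \left(-3\right) - 5}{10} = \frac{\left(-24\right) \left(-3\right) - 5}{10} = \frac{72 - 5}{10} = \frac{1}{10} \cdot 67 = \frac{67}{10}$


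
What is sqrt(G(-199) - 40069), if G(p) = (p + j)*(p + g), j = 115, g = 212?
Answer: I*sqrt(41161) ≈ 202.88*I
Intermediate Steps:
G(p) = (115 + p)*(212 + p) (G(p) = (p + 115)*(p + 212) = (115 + p)*(212 + p))
sqrt(G(-199) - 40069) = sqrt((24380 + (-199)**2 + 327*(-199)) - 40069) = sqrt((24380 + 39601 - 65073) - 40069) = sqrt(-1092 - 40069) = sqrt(-41161) = I*sqrt(41161)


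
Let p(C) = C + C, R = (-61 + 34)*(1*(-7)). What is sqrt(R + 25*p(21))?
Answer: sqrt(1239) ≈ 35.199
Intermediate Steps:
R = 189 (R = -27*(-7) = 189)
p(C) = 2*C
sqrt(R + 25*p(21)) = sqrt(189 + 25*(2*21)) = sqrt(189 + 25*42) = sqrt(189 + 1050) = sqrt(1239)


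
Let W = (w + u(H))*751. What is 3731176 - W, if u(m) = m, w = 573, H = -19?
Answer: 3315122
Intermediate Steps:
W = 416054 (W = (573 - 19)*751 = 554*751 = 416054)
3731176 - W = 3731176 - 1*416054 = 3731176 - 416054 = 3315122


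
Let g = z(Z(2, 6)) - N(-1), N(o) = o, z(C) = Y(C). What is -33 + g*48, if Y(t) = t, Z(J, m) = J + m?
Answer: 399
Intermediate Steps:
z(C) = C
g = 9 (g = (2 + 6) - 1*(-1) = 8 + 1 = 9)
-33 + g*48 = -33 + 9*48 = -33 + 432 = 399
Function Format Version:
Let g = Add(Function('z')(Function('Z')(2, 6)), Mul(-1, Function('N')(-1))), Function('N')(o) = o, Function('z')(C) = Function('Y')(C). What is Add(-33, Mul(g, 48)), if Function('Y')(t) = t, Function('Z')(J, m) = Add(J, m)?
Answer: 399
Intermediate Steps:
Function('z')(C) = C
g = 9 (g = Add(Add(2, 6), Mul(-1, -1)) = Add(8, 1) = 9)
Add(-33, Mul(g, 48)) = Add(-33, Mul(9, 48)) = Add(-33, 432) = 399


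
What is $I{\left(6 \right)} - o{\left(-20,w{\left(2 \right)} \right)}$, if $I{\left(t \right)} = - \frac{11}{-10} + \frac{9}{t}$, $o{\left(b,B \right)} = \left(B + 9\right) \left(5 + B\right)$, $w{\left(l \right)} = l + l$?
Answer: $- \frac{572}{5} \approx -114.4$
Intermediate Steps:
$w{\left(l \right)} = 2 l$
$o{\left(b,B \right)} = \left(5 + B\right) \left(9 + B\right)$ ($o{\left(b,B \right)} = \left(9 + B\right) \left(5 + B\right) = \left(5 + B\right) \left(9 + B\right)$)
$I{\left(t \right)} = \frac{11}{10} + \frac{9}{t}$ ($I{\left(t \right)} = \left(-11\right) \left(- \frac{1}{10}\right) + \frac{9}{t} = \frac{11}{10} + \frac{9}{t}$)
$I{\left(6 \right)} - o{\left(-20,w{\left(2 \right)} \right)} = \left(\frac{11}{10} + \frac{9}{6}\right) - \left(45 + \left(2 \cdot 2\right)^{2} + 14 \cdot 2 \cdot 2\right) = \left(\frac{11}{10} + 9 \cdot \frac{1}{6}\right) - \left(45 + 4^{2} + 14 \cdot 4\right) = \left(\frac{11}{10} + \frac{3}{2}\right) - \left(45 + 16 + 56\right) = \frac{13}{5} - 117 = - \frac{572}{5}$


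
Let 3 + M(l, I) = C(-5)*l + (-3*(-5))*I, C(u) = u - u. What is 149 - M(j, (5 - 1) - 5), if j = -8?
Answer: 167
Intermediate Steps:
C(u) = 0
M(l, I) = -3 + 15*I (M(l, I) = -3 + (0*l + (-3*(-5))*I) = -3 + (0 + 15*I) = -3 + 15*I)
149 - M(j, (5 - 1) - 5) = 149 - (-3 + 15*((5 - 1) - 5)) = 149 - (-3 + 15*(4 - 5)) = 149 - (-3 + 15*(-1)) = 149 - (-3 - 15) = 149 - 1*(-18) = 149 + 18 = 167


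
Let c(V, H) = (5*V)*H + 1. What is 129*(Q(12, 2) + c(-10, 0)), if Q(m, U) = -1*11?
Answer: -1290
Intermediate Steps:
Q(m, U) = -11
c(V, H) = 1 + 5*H*V (c(V, H) = 5*H*V + 1 = 1 + 5*H*V)
129*(Q(12, 2) + c(-10, 0)) = 129*(-11 + (1 + 5*0*(-10))) = 129*(-11 + (1 + 0)) = 129*(-11 + 1) = 129*(-10) = -1290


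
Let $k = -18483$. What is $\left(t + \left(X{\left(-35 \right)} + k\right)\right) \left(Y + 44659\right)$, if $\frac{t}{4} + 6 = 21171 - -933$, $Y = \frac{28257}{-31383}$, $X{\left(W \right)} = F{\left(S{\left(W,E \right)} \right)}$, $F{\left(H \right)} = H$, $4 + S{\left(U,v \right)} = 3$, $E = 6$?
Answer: $\frac{32658807109040}{10461} \approx 3.122 \cdot 10^{9}$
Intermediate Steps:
$S{\left(U,v \right)} = -1$ ($S{\left(U,v \right)} = -4 + 3 = -1$)
$X{\left(W \right)} = -1$
$Y = - \frac{9419}{10461}$ ($Y = 28257 \left(- \frac{1}{31383}\right) = - \frac{9419}{10461} \approx -0.90039$)
$t = 88392$ ($t = -24 + 4 \left(21171 - -933\right) = -24 + 4 \left(21171 + 933\right) = -24 + 4 \cdot 22104 = -24 + 88416 = 88392$)
$\left(t + \left(X{\left(-35 \right)} + k\right)\right) \left(Y + 44659\right) = \left(88392 - 18484\right) \left(- \frac{9419}{10461} + 44659\right) = \left(88392 - 18484\right) \frac{467168380}{10461} = 69908 \cdot \frac{467168380}{10461} = \frac{32658807109040}{10461}$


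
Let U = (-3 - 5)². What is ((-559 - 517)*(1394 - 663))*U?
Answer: -50339584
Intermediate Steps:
U = 64 (U = (-8)² = 64)
((-559 - 517)*(1394 - 663))*U = ((-559 - 517)*(1394 - 663))*64 = -1076*731*64 = -786556*64 = -50339584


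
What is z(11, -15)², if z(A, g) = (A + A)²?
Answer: 234256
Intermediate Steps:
z(A, g) = 4*A² (z(A, g) = (2*A)² = 4*A²)
z(11, -15)² = (4*11²)² = (4*121)² = 484² = 234256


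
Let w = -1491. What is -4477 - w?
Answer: -2986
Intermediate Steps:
-4477 - w = -4477 - 1*(-1491) = -4477 + 1491 = -2986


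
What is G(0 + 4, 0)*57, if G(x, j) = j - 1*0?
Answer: 0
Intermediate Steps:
G(x, j) = j (G(x, j) = j + 0 = j)
G(0 + 4, 0)*57 = 0*57 = 0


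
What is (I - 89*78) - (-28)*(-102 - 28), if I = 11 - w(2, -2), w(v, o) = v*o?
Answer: -10567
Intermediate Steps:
w(v, o) = o*v
I = 15 (I = 11 - (-2)*2 = 11 - 1*(-4) = 11 + 4 = 15)
(I - 89*78) - (-28)*(-102 - 28) = (15 - 89*78) - (-28)*(-102 - 28) = (15 - 6942) - (-28)*(-130) = -6927 - 1*3640 = -6927 - 3640 = -10567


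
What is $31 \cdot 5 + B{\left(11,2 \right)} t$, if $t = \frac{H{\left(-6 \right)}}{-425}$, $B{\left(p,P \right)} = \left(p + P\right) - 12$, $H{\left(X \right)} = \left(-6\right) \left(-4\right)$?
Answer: $\frac{65851}{425} \approx 154.94$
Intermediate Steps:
$H{\left(X \right)} = 24$
$B{\left(p,P \right)} = -12 + P + p$ ($B{\left(p,P \right)} = \left(P + p\right) - 12 = -12 + P + p$)
$t = - \frac{24}{425}$ ($t = \frac{24}{-425} = 24 \left(- \frac{1}{425}\right) = - \frac{24}{425} \approx -0.056471$)
$31 \cdot 5 + B{\left(11,2 \right)} t = 31 \cdot 5 + \left(-12 + 2 + 11\right) \left(- \frac{24}{425}\right) = 155 + 1 \left(- \frac{24}{425}\right) = 155 - \frac{24}{425} = \frac{65851}{425}$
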